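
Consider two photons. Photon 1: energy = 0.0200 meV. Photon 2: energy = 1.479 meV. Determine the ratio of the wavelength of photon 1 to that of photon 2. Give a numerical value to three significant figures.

λ_1 = 0.06199 m (from energy = 0.0200 meV, via λ = hc/E).
λ_2 = 8.383 × 10^-4 m (from energy = 1.479 meV, via λ = hc/E).
Ratio = 0.06199 / 8.383 × 10^-4 = 74.0.

74.0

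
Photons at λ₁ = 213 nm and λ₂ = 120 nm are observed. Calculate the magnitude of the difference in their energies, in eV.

4.51 eV

Using E = hc/λ: E₁ = 9.326e-19 J, E₂ = 1.655e-18 J.
|ΔE| = |9.326e-19 − 1.655e-18| = 7.23e-19 J = 4.51 eV.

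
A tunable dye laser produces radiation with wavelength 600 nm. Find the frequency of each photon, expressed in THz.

500 THz

Use c = 2.99792458e8 m/s.
First convert: λ = 600 nm = 6.00e-7 m.
For a photon f = c/λ, so f = 4.997e14 Hz.
Converting to THz: f = 499.7 THz ≈ 500 THz.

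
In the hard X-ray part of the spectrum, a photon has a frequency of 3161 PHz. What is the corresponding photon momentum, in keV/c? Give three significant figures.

Use h = 6.62607015e-34 J·s, c = 2.99792458e8 m/s, 1 eV = 1.602176634e-19 J.
Convert to SI: f = 3161 PHz = 3.161e18 Hz.
The photon relation is p = hf/c, giving p = 6.987e-24 kg·m/s.
Converting to keV/c: p = 13.07 keV/c ≈ 13.1 keV/c.

13.1 keV/c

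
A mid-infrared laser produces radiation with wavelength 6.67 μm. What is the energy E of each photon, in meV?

Use h = 6.62607015e-34 J·s, c = 2.99792458e8 m/s, 1 eV = 1.602176634e-19 J.
First convert: λ = 6.67 μm = 6.67e-6 m.
Since E = hc/λ for a photon, E = 2.978e-20 J.
Converting to meV: E = 185.9 meV ≈ 186 meV.

186 meV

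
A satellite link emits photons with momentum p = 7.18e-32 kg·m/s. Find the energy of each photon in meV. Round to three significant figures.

For a photon E = pc, so E = 2.153e-23 J.
Converting to meV: E = 0.1343 meV ≈ 0.134 meV.

0.134 meV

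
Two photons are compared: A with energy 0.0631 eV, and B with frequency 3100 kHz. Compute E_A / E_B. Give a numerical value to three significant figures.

4.92e6

E_A = 1.011e-20 J (from energy = 0.0631 eV, via E given directly).
E_B = 2.054e-27 J (from frequency = 3100 kHz, via E = hf).
Ratio = 1.011e-20 / 2.054e-27 = 4.92e6.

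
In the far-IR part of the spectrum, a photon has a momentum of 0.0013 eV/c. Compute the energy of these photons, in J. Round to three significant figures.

2.08 × 10^-22 J

Use c = 2.99792458 × 10^8 m/s, 1 eV = 1.602176634 × 10^-19 J.
In SI units: p = 0.0013 eV/c = 6.9476 × 10^-31 kg·m/s.
Since E = pc for a photon, E = 2.083 × 10^-22 J.
So E ≈ 2.08 × 10^-22 J.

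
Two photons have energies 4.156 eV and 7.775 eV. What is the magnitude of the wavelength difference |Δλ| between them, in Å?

1390 Å

Using λ = hc/E: λ₁ = 2.9833e-7 m, λ₂ = 1.5947e-7 m.
|Δλ| = |2.9833e-7 − 1.5947e-7| = 1.39e-7 m = 1390 Å.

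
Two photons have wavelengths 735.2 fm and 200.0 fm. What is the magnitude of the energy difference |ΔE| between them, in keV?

4510 keV

Using E = hc/λ: E₁ = 2.7019e-13 J, E₂ = 9.9322e-13 J.
|ΔE| = |2.7019e-13 − 9.9322e-13| = 7.23e-13 J = 4510 keV.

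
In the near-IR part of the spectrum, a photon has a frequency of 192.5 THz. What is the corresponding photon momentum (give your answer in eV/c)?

0.796 eV/c

First convert: f = 192.5 THz = 1.925 × 10^14 Hz.
Apply p = hf/c: p = 4.255 × 10^-28 kg·m/s.
Converting to eV/c: p = 0.7961 eV/c ≈ 0.796 eV/c.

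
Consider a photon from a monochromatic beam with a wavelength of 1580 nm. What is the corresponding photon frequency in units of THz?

190 THz

First convert: λ = 1580 nm = 1.58 × 10^-6 m.
The photon relation is f = c/λ, giving f = 1.897 × 10^14 Hz.
Converting to THz: f = 189.7 THz ≈ 190 THz.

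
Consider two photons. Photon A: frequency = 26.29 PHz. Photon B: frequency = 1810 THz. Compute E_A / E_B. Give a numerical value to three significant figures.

14.5

E_A = 1.742e-17 J (from frequency = 26.29 PHz, via E = hf).
E_B = 1.199e-18 J (from frequency = 1810 THz, via E = hf).
Ratio = 1.742e-17 / 1.199e-18 = 14.5.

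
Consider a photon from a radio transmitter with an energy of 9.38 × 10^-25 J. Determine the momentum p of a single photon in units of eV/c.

5.85 × 10^-6 eV/c

Apply p = E/c: p = 3.129 × 10^-33 kg·m/s.
Converting to eV/c: p = 5.855 × 10^-6 eV/c ≈ 5.85 × 10^-6 eV/c.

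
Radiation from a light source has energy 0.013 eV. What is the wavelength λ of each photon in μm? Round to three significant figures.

(h = 6.62607015·10^-34 J·s, c = 2.99792458·10^8 m/s, 1 eV = 1.602176634·10^-19 J.)
First convert: E = 0.013 eV = 2.0828·10^-21 J.
Since λ = hc/E for a photon, λ = 9.537·10^-5 m.
Converting to μm: λ = 95.37 μm ≈ 95.4 μm.

95.4 μm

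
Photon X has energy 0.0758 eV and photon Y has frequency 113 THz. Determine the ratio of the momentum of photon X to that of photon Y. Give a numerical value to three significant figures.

0.162

p_X = 4.051 × 10^-29 kg·m/s (from energy = 0.0758 eV, via p = E/c).
p_Y = 2.498 × 10^-28 kg·m/s (from frequency = 113 THz, via p = hf/c).
Ratio = 4.051 × 10^-29 / 2.498 × 10^-28 = 0.162.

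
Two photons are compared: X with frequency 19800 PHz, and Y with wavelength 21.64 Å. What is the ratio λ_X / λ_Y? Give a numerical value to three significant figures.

7.00·10^-3

λ_X = 1.514·10^-11 m (from frequency = 19800 PHz, via λ = c/f).
λ_Y = 2.164·10^-9 m (from wavelength = 21.64 Å, via λ given directly).
Ratio = 1.514·10^-11 / 2.164·10^-9 = 7.00·10^-3.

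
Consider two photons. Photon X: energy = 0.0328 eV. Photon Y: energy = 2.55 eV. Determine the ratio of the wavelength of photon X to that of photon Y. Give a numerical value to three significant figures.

77.7

λ_X = 3.780e-5 m (from energy = 0.0328 eV, via λ = hc/E).
λ_Y = 4.862e-7 m (from energy = 2.55 eV, via λ = hc/E).
Ratio = 3.780e-5 / 4.862e-7 = 77.7.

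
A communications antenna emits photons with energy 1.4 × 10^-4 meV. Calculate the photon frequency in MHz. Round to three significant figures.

First convert: E = 1.4 × 10^-4 meV = 2.2430 × 10^-26 J.
Apply f = E/h: f = 3.385 × 10^7 Hz.
Converting to MHz: f = 33.85 MHz ≈ 33.9 MHz.

33.9 MHz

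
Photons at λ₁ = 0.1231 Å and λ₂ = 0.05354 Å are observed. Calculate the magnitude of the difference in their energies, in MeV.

0.131 MeV

Using E = hc/λ: E₁ = 1.6137·10^-14 J, E₂ = 3.7102·10^-14 J.
|ΔE| = |1.6137·10^-14 − 3.7102·10^-14| = 2.10·10^-14 J = 0.131 MeV.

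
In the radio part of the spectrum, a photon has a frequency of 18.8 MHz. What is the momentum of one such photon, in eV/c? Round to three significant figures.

7.78 × 10^-8 eV/c

Use h = 6.62607015 × 10^-34 J·s, c = 2.99792458 × 10^8 m/s, 1 eV = 1.602176634 × 10^-19 J.
In SI units: f = 18.8 MHz = 1.88 × 10^7 Hz.
The photon relation is p = hf/c, giving p = 4.155 × 10^-35 kg·m/s.
Converting to eV/c: p = 7.775 × 10^-8 eV/c ≈ 7.78 × 10^-8 eV/c.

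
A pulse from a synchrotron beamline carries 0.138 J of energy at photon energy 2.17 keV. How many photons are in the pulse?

Per-photon energy: E = 3.477e-16 J (from energy = 2.17 keV).
N = E_total / E_photon = 0.138 J / 3.477e-16 J = 3.97e14.

3.97e14 photons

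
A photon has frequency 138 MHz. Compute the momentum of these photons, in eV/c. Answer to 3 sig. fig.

In SI units: f = 138 MHz = 1.38e8 Hz.
Apply p = hf/c: p = 3.050e-34 kg·m/s.
Converting to eV/c: p = 5.707e-7 eV/c ≈ 5.71e-7 eV/c.

5.71e-7 eV/c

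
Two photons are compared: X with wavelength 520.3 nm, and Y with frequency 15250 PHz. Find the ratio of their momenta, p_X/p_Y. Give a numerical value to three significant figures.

3.78 × 10^-5

p_X = 1.274 × 10^-27 kg·m/s (from wavelength = 520.3 nm, via p = h/λ).
p_Y = 3.371 × 10^-23 kg·m/s (from frequency = 15250 PHz, via p = hf/c).
Ratio = 1.274 × 10^-27 / 3.371 × 10^-23 = 3.78 × 10^-5.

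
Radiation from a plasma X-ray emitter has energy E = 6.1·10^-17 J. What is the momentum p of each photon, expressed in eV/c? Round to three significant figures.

381 eV/c

The photon relation is p = E/c, giving p = 2.035·10^-25 kg·m/s.
Converting to eV/c: p = 380.7 eV/c ≈ 381 eV/c.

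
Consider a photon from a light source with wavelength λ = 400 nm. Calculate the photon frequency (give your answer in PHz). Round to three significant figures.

(c = 2.99792458 × 10^8 m/s.)
In SI units: λ = 400 nm = 4.0 × 10^-7 m.
Apply f = c/λ: f = 7.495 × 10^14 Hz.
Converting to PHz: f = 0.7495 PHz ≈ 0.749 PHz.

0.749 PHz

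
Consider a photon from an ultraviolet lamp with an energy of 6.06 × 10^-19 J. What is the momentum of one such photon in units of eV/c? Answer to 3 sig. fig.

Use c = 2.99792458 × 10^8 m/s, 1 eV = 1.602176634 × 10^-19 J.
Apply p = E/c: p = 2.021 × 10^-27 kg·m/s.
Converting to eV/c: p = 3.782 eV/c ≈ 3.78 eV/c.

3.78 eV/c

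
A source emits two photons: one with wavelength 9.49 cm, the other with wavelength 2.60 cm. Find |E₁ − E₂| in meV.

0.0346 meV

Using E = hc/λ: E₁ = 2.093e-24 J, E₂ = 7.640e-24 J.
|ΔE| = |2.093e-24 − 7.640e-24| = 5.55e-24 J = 0.0346 meV.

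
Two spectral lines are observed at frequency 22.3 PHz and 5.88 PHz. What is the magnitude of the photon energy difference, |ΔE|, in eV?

Using E = hf: E₁ = 1.478·10^-17 J, E₂ = 3.896·10^-18 J.
|ΔE| = |1.478·10^-17 − 3.896·10^-18| = 1.09·10^-17 J = 67.9 eV.

67.9 eV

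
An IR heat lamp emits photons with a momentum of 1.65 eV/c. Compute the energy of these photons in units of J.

2.64 × 10^-19 J

Take c = 2.99792458 × 10^8 m/s, 1 eV = 1.602176634 × 10^-19 J.
Convert to SI: p = 1.65 eV/c = 8.8181 × 10^-28 kg·m/s.
The photon relation is E = pc, giving E = 2.644 × 10^-19 J.
So E ≈ 2.64 × 10^-19 J.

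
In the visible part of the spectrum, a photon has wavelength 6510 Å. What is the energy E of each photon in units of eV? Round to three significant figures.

1.90 eV

Take h = 6.62607015e-34 J·s, c = 2.99792458e8 m/s, 1 eV = 1.602176634e-19 J.
In SI units: λ = 6510 Å = 6.510e-7 m.
Since E = hc/λ for a photon, E = 3.051e-19 J.
Converting to eV: E = 1.905 eV ≈ 1.90 eV.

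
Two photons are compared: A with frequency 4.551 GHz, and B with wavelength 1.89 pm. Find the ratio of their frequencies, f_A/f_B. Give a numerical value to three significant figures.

f_A = 4.551e9 Hz (from frequency = 4.551 GHz, via f given directly).
f_B = 1.586e20 Hz (from wavelength = 1.89 pm, via f = c/λ).
Ratio = 4.551e9 / 1.586e20 = 2.87e-11.

2.87e-11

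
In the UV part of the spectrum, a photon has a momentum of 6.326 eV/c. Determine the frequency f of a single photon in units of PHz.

Use h = 6.62607015 × 10^-34 J·s, c = 2.99792458 × 10^8 m/s, 1 eV = 1.602176634 × 10^-19 J.
First convert: p = 6.326 eV/c = 3.3808 × 10^-27 kg·m/s.
The photon relation is f = pc/h, giving f = 1.530 × 10^15 Hz.
Converting to PHz: f = 1.530 PHz ≈ 1.53 PHz.

1.53 PHz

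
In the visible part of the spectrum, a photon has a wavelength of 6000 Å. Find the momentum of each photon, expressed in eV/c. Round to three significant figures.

2.07 eV/c

First convert: λ = 6000 Å = 6.00e-7 m.
The photon relation is p = h/λ, giving p = 1.104e-27 kg·m/s.
Converting to eV/c: p = 2.066 eV/c ≈ 2.07 eV/c.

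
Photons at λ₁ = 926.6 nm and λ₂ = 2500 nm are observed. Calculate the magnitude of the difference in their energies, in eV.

0.842 eV

Using E = hc/λ: E₁ = 2.1438e-19 J, E₂ = 7.9458e-20 J.
|ΔE| = |2.1438e-19 − 7.9458e-20| = 1.35e-19 J = 0.842 eV.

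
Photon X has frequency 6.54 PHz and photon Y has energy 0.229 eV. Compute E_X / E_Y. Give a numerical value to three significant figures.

118

E_X = 4.333 × 10^-18 J (from frequency = 6.54 PHz, via E = hf).
E_Y = 3.669 × 10^-20 J (from energy = 0.229 eV, via E given directly).
Ratio = 4.333 × 10^-18 / 3.669 × 10^-20 = 118.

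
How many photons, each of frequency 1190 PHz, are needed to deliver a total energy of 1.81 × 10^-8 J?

Per-photon energy: E = 7.885 × 10^-16 J (from frequency = 1190 PHz).
N = E_total / E_photon = 1.81 × 10^-8 J / 7.885 × 10^-16 J = 2.30 × 10^7.

2.30 × 10^7 photons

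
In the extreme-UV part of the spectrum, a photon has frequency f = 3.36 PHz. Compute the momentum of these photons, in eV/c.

13.9 eV/c

(h = 6.62607015 × 10^-34 J·s, c = 2.99792458 × 10^8 m/s, 1 eV = 1.602176634 × 10^-19 J.)
First convert: f = 3.36 PHz = 3.36 × 10^15 Hz.
For a photon p = hf/c, so p = 7.426 × 10^-27 kg·m/s.
Converting to eV/c: p = 13.90 eV/c ≈ 13.9 eV/c.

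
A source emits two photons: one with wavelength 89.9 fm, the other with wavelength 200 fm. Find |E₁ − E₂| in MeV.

Using E = hc/λ: E₁ = 2.210e-12 J, E₂ = 9.932e-13 J.
|ΔE| = |2.210e-12 − 9.932e-13| = 1.22e-12 J = 7.59 MeV.

7.59 MeV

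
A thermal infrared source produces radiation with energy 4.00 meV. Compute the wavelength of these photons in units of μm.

310 μm

(h = 6.62607015·10^-34 J·s, c = 2.99792458·10^8 m/s, 1 eV = 1.602176634·10^-19 J.)
In SI units: E = 4.00 meV = 6.4087·10^-22 J.
For a photon λ = hc/E, so λ = 3.100·10^-4 m.
Converting to μm: λ = 310.0 μm ≈ 310 μm.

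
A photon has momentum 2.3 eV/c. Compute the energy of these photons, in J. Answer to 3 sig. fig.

3.69 × 10^-19 J

Take c = 2.99792458 × 10^8 m/s, 1 eV = 1.602176634 × 10^-19 J.
Convert to SI: p = 2.3 eV/c = 1.2292 × 10^-27 kg·m/s.
Since E = pc for a photon, E = 3.685 × 10^-19 J.
So E ≈ 3.69 × 10^-19 J.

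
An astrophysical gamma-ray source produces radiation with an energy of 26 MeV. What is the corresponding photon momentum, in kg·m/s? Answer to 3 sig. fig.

(c = 2.99792458e8 m/s, 1 eV = 1.602176634e-19 J.)
Convert to SI: E = 26 MeV = 4.1657e-12 J.
For a photon p = E/c, so p = 1.390e-20 kg·m/s.
So p ≈ 1.39e-20 kg·m/s.

1.39e-20 kg·m/s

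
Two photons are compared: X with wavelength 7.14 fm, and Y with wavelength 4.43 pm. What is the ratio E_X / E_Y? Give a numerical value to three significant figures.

620

E_X = 2.782e-11 J (from wavelength = 7.14 fm, via E = hc/λ).
E_Y = 4.484e-14 J (from wavelength = 4.43 pm, via E = hc/λ).
Ratio = 2.782e-11 / 4.484e-14 = 620.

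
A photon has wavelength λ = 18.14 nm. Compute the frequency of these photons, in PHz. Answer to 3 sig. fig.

Take c = 2.99792458 × 10^8 m/s.
First convert: λ = 18.14 nm = 1.814 × 10^-8 m.
Since f = c/λ for a photon, f = 1.653 × 10^16 Hz.
Converting to PHz: f = 16.53 PHz ≈ 16.5 PHz.

16.5 PHz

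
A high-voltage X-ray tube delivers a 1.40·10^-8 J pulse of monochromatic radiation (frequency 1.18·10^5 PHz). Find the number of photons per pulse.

Per-photon energy: E = 7.819·10^-14 J (from frequency = 1.18·10^5 PHz).
N = E_total / E_photon = 1.40·10^-8 J / 7.819·10^-14 J = 1.79·10^5.

1.79·10^5 photons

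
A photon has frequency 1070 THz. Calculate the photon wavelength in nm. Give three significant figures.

Use c = 2.99792458·10^8 m/s.
Convert to SI: f = 1070 THz = 1.07·10^15 Hz.
The photon relation is λ = c/f, giving λ = 2.802·10^-7 m.
Converting to nm: λ = 280.2 nm ≈ 280 nm.

280 nm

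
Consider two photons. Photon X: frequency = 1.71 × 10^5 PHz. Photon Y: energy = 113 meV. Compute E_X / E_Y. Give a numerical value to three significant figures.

E_X = 1.133 × 10^-13 J (from frequency = 1.71 × 10^5 PHz, via E = hf).
E_Y = 1.810 × 10^-20 J (from energy = 113 meV, via E given directly).
Ratio = 1.133 × 10^-13 / 1.810 × 10^-20 = 6.26 × 10^6.

6.26 × 10^6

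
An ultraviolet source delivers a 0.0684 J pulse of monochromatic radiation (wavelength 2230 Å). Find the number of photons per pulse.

Per-photon energy: E = 8.908·10^-19 J (from wavelength = 2230 Å).
N = E_total / E_photon = 0.0684 J / 8.908·10^-19 J = 7.68·10^16.

7.68·10^16 photons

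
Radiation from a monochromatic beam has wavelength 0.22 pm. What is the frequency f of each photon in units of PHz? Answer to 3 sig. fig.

1.36 × 10^6 PHz

Use c = 2.99792458 × 10^8 m/s.
In SI units: λ = 0.22 pm = 2.2 × 10^-13 m.
Apply f = c/λ: f = 1.363 × 10^21 Hz.
Converting to PHz: f = 1.363 × 10^6 PHz ≈ 1.36 × 10^6 PHz.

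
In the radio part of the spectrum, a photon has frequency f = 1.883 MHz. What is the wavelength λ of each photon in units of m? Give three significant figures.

Take c = 2.99792458e8 m/s.
First convert: f = 1.883 MHz = 1.883e6 Hz.
For a photon λ = c/f, so λ = 159.2 m.
So λ ≈ 159 m.

159 m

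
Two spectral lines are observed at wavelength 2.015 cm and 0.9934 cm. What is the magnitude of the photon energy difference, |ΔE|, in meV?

0.0633 meV

Using E = hc/λ: E₁ = 9.8583 × 10^-24 J, E₂ = 1.9996 × 10^-23 J.
|ΔE| = |9.8583 × 10^-24 − 1.9996 × 10^-23| = 1.01 × 10^-23 J = 0.0633 meV.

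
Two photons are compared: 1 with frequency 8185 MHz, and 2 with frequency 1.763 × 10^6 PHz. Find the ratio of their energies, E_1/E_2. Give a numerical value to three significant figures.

4.64 × 10^-12

E_1 = 5.423 × 10^-24 J (from frequency = 8185 MHz, via E = hf).
E_2 = 1.168 × 10^-12 J (from frequency = 1.763 × 10^6 PHz, via E = hf).
Ratio = 5.423 × 10^-24 / 1.168 × 10^-12 = 4.64 × 10^-12.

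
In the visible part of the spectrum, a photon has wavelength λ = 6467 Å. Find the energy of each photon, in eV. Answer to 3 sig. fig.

1.92 eV

Take h = 6.62607015e-34 J·s, c = 2.99792458e8 m/s, 1 eV = 1.602176634e-19 J.
Convert to SI: λ = 6467 Å = 6.467e-7 m.
Since E = hc/λ for a photon, E = 3.072e-19 J.
Converting to eV: E = 1.917 eV ≈ 1.92 eV.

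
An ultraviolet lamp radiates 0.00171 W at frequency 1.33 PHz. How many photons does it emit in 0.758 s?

1.47e15 photons

Total energy: E_total = P·t = 0.00171 × 0.758 = 0.001296 J.
Per-photon energy: E = 8.813e-19 J.
N = E_total / E_photon = 1.47e15.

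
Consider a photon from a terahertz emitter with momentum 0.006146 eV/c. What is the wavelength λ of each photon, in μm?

202 μm

Take h = 6.62607015e-34 J·s, c = 2.99792458e8 m/s, 1 eV = 1.602176634e-19 J.
In SI units: p = 0.006146 eV/c = 3.2846e-30 kg·m/s.
Apply λ = h/p: λ = 2.017e-4 m.
Converting to μm: λ = 201.7 μm ≈ 202 μm.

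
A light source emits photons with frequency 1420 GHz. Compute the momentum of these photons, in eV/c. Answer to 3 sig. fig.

5.87e-3 eV/c

Use h = 6.62607015e-34 J·s, c = 2.99792458e8 m/s, 1 eV = 1.602176634e-19 J.
First convert: f = 1420 GHz = 1.42e12 Hz.
The photon relation is p = hf/c, giving p = 3.139e-30 kg·m/s.
Converting to eV/c: p = 0.005873 eV/c ≈ 5.87e-3 eV/c.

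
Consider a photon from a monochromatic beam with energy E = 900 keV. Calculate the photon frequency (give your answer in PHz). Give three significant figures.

Take h = 6.62607015e-34 J·s, 1 eV = 1.602176634e-19 J.
In SI units: E = 900 keV = 1.4420e-13 J.
For a photon f = E/h, so f = 2.176e20 Hz.
Converting to PHz: f = 217600 PHz ≈ 2.18e5 PHz.

2.18e5 PHz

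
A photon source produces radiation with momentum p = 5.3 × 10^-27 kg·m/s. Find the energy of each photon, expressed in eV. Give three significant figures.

(c = 2.99792458 × 10^8 m/s, 1 eV = 1.602176634 × 10^-19 J.)
For a photon E = pc, so E = 1.589 × 10^-18 J.
Converting to eV: E = 9.917 eV ≈ 9.92 eV.

9.92 eV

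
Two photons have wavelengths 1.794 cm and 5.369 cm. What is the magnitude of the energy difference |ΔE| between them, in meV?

Using E = hc/λ: E₁ = 1.1073 × 10^-23 J, E₂ = 3.6998 × 10^-24 J.
|ΔE| = |1.1073 × 10^-23 − 3.6998 × 10^-24| = 7.37 × 10^-24 J = 0.0460 meV.

0.0460 meV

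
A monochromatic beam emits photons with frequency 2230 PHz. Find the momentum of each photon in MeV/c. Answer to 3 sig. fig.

(h = 6.62607015e-34 J·s, c = 2.99792458e8 m/s, 1 eV = 1.602176634e-19 J.)
First convert: f = 2230 PHz = 2.23e18 Hz.
Apply p = hf/c: p = 4.929e-24 kg·m/s.
Converting to MeV/c: p = 0.009223 MeV/c ≈ 9.22e-3 MeV/c.

9.22e-3 MeV/c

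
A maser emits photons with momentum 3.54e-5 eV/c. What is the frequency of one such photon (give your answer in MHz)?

Take h = 6.62607015e-34 J·s, c = 2.99792458e8 m/s, 1 eV = 1.602176634e-19 J.
First convert: p = 3.54e-5 eV/c = 1.8919e-32 kg·m/s.
For a photon f = pc/h, so f = 8.560e9 Hz.
Converting to MHz: f = 8560 MHz ≈ 8560 MHz.

8560 MHz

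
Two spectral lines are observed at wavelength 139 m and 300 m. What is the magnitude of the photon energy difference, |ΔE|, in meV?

4.79 × 10^-6 meV

Using E = hc/λ: E₁ = 1.429 × 10^-27 J, E₂ = 6.621 × 10^-28 J.
|ΔE| = |1.429 × 10^-27 − 6.621 × 10^-28| = 7.67 × 10^-28 J = 4.79 × 10^-6 meV.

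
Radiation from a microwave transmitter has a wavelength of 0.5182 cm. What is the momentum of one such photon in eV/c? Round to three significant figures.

2.39·10^-4 eV/c

First convert: λ = 0.5182 cm = 0.005182 m.
For a photon p = h/λ, so p = 1.279·10^-31 kg·m/s.
Converting to eV/c: p = 2.393·10^-4 eV/c ≈ 2.39·10^-4 eV/c.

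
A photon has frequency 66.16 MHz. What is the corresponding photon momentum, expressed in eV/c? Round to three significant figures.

2.74e-7 eV/c

First convert: f = 66.16 MHz = 6.616e7 Hz.
Apply p = hf/c: p = 1.462e-34 kg·m/s.
Converting to eV/c: p = 2.736e-7 eV/c ≈ 2.74e-7 eV/c.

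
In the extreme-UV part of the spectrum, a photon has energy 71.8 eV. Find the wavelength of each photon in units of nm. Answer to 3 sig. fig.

Convert to SI: E = 71.8 eV = 1.1504e-17 J.
For a photon λ = hc/E, so λ = 1.727e-8 m.
Converting to nm: λ = 17.27 nm ≈ 17.3 nm.

17.3 nm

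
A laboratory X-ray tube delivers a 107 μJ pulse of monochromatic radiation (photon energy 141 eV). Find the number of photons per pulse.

Per-photon energy: E = 2.259e-17 J (from energy = 141 eV).
N = E_total / E_photon = 1.07e-4 J / 2.259e-17 J = 4.74e12.

4.74e12 photons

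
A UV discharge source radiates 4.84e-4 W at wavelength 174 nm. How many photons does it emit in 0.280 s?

Total energy: E_total = P·t = 4.84e-4 × 0.280 = 1.355e-4 J.
Per-photon energy: E = 1.142e-18 J.
N = E_total / E_photon = 1.19e14.

1.19e14 photons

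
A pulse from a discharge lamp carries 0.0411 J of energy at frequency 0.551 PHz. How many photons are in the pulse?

1.13·10^17 photons

Per-photon energy: E = 3.651·10^-19 J (from frequency = 0.551 PHz).
N = E_total / E_photon = 0.0411 J / 3.651·10^-19 J = 1.13·10^17.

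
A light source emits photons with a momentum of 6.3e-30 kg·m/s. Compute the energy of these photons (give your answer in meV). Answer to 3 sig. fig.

11.8 meV

For a photon E = pc, so E = 1.889e-21 J.
Converting to meV: E = 11.79 meV ≈ 11.8 meV.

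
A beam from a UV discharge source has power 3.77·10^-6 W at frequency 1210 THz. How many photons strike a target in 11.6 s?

Total energy: E_total = P·t = 3.77·10^-6 × 11.6 = 4.373·10^-5 J.
Per-photon energy: E = 8.018·10^-19 J.
N = E_total / E_photon = 5.45·10^13.

5.45·10^13 photons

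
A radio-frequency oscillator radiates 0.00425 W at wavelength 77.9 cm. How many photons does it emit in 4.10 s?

Total energy: E_total = P·t = 0.00425 × 4.10 = 0.01742 J.
Per-photon energy: E = 2.550e-25 J.
N = E_total / E_photon = 6.83e22.

6.83e22 photons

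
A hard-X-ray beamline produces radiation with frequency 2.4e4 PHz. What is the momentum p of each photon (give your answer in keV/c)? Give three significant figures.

(h = 6.62607015e-34 J·s, c = 2.99792458e8 m/s, 1 eV = 1.602176634e-19 J.)
First convert: f = 2.4e4 PHz = 2.4e19 Hz.
Apply p = hf/c: p = 5.305e-23 kg·m/s.
Converting to keV/c: p = 99.26 keV/c ≈ 99.3 keV/c.

99.3 keV/c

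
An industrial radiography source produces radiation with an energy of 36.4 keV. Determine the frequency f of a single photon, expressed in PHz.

8800 PHz

Take h = 6.62607015 × 10^-34 J·s, 1 eV = 1.602176634 × 10^-19 J.
First convert: E = 36.4 keV = 5.8319 × 10^-15 J.
Since f = E/h for a photon, f = 8.801 × 10^18 Hz.
Converting to PHz: f = 8801 PHz ≈ 8800 PHz.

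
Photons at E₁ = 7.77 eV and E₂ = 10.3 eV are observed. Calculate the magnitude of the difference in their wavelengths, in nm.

39.2 nm

Using λ = hc/E: λ₁ = 1.596 × 10^-7 m, λ₂ = 1.204 × 10^-7 m.
|Δλ| = |1.596 × 10^-7 − 1.204 × 10^-7| = 3.92 × 10^-8 m = 39.2 nm.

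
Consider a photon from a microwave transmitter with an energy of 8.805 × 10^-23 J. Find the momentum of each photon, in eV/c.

(c = 2.99792458 × 10^8 m/s, 1 eV = 1.602176634 × 10^-19 J.)
For a photon p = E/c, so p = 2.937 × 10^-31 kg·m/s.
Converting to eV/c: p = 5.496 × 10^-4 eV/c ≈ 5.50 × 10^-4 eV/c.

5.50 × 10^-4 eV/c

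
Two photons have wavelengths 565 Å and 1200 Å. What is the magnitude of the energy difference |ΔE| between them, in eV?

11.6 eV

Using E = hc/λ: E₁ = 3.516 × 10^-18 J, E₂ = 1.655 × 10^-18 J.
|ΔE| = |3.516 × 10^-18 − 1.655 × 10^-18| = 1.86 × 10^-18 J = 11.6 eV.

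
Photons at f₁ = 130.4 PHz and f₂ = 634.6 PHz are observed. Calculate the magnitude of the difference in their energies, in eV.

2090 eV

Using E = hf: E₁ = 8.6404e-17 J, E₂ = 4.2049e-16 J.
|ΔE| = |8.6404e-17 − 4.2049e-16| = 3.34e-16 J = 2090 eV.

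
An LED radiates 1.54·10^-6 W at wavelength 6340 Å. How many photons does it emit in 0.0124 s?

Total energy: E_total = P·t = 1.54·10^-6 × 0.0124 = 1.910·10^-8 J.
Per-photon energy: E = 3.133·10^-19 J.
N = E_total / E_photon = 6.09·10^10.

6.09·10^10 photons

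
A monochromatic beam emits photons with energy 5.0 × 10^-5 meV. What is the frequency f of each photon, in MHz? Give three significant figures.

12.1 MHz

Take h = 6.62607015 × 10^-34 J·s, 1 eV = 1.602176634 × 10^-19 J.
Convert to SI: E = 5.0 × 10^-5 meV = 8.0109 × 10^-27 J.
The photon relation is f = E/h, giving f = 1.209 × 10^7 Hz.
Converting to MHz: f = 12.09 MHz ≈ 12.1 MHz.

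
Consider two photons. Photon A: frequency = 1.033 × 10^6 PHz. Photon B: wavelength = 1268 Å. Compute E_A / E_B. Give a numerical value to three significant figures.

4.37 × 10^5

E_A = 6.845 × 10^-13 J (from frequency = 1.033 × 10^6 PHz, via E = hf).
E_B = 1.567 × 10^-18 J (from wavelength = 1268 Å, via E = hc/λ).
Ratio = 6.845 × 10^-13 / 1.567 × 10^-18 = 4.37 × 10^5.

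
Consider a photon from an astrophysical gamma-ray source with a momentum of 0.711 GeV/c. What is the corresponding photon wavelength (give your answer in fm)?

1.74 fm

Convert to SI: p = 0.711 GeV/c = 3.7998e-19 kg·m/s.
Apply λ = h/p: λ = 1.744e-15 m.
Converting to fm: λ = 1.744 fm ≈ 1.74 fm.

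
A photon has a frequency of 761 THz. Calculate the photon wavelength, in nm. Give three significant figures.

Take c = 2.99792458·10^8 m/s.
Convert to SI: f = 761 THz = 7.61·10^14 Hz.
The photon relation is λ = c/f, giving λ = 3.939·10^-7 m.
Converting to nm: λ = 393.9 nm ≈ 394 nm.

394 nm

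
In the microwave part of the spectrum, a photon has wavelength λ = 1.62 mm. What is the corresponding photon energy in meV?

First convert: λ = 1.62 mm = 0.00162 m.
Apply E = hc/λ: E = 1.226e-22 J.
Converting to meV: E = 0.7653 meV ≈ 0.765 meV.

0.765 meV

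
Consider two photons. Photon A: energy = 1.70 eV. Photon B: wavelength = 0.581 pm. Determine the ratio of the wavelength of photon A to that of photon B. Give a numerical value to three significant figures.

λ_A = 7.293e-7 m (from energy = 1.70 eV, via λ = hc/E).
λ_B = 5.810e-13 m (from wavelength = 0.581 pm, via λ given directly).
Ratio = 7.293e-7 / 5.810e-13 = 1.26e6.

1.26e6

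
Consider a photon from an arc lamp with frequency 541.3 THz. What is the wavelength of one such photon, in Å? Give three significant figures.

First convert: f = 541.3 THz = 5.413 × 10^14 Hz.
The photon relation is λ = c/f, giving λ = 5.538 × 10^-7 m.
Converting to Å: λ = 5538 Å ≈ 5540 Å.

5540 Å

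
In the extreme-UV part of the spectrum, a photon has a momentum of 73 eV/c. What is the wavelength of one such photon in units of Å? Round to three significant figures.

170 Å

Use h = 6.62607015 × 10^-34 J·s, c = 2.99792458 × 10^8 m/s, 1 eV = 1.602176634 × 10^-19 J.
Convert to SI: p = 73 eV/c = 3.9013 × 10^-26 kg·m/s.
Apply λ = h/p: λ = 1.698 × 10^-8 m.
Converting to Å: λ = 169.8 Å ≈ 170 Å.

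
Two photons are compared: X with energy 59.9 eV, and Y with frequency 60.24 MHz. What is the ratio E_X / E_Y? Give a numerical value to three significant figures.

E_X = 9.597·10^-18 J (from energy = 59.9 eV, via E given directly).
E_Y = 3.992·10^-26 J (from frequency = 60.24 MHz, via E = hf).
Ratio = 9.597·10^-18 / 3.992·10^-26 = 2.40·10^8.

2.40·10^8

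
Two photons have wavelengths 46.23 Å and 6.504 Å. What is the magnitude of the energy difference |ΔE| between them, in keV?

1.64 keV

Using E = hc/λ: E₁ = 4.2969e-17 J, E₂ = 3.0542e-16 J.
|ΔE| = |4.2969e-17 − 3.0542e-16| = 2.62e-16 J = 1.64 keV.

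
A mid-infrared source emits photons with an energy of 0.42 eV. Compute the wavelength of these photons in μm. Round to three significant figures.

2.95 μm

In SI units: E = 0.42 eV = 6.7291e-20 J.
For a photon λ = hc/E, so λ = 2.952e-6 m.
Converting to μm: λ = 2.952 μm ≈ 2.95 μm.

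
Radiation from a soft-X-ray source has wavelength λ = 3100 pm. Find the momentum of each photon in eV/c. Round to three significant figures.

400 eV/c

Convert to SI: λ = 3100 pm = 3.1e-9 m.
Since p = h/λ for a photon, p = 2.137e-25 kg·m/s.
Converting to eV/c: p = 399.9 eV/c ≈ 400 eV/c.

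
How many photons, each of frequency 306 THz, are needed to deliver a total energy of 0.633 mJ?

3.12 × 10^15 photons

Per-photon energy: E = 2.028 × 10^-19 J (from frequency = 306 THz).
N = E_total / E_photon = 6.33 × 10^-4 J / 2.028 × 10^-19 J = 3.12 × 10^15.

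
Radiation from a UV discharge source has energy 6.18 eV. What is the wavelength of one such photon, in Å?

2010 Å

Take h = 6.62607015e-34 J·s, c = 2.99792458e8 m/s, 1 eV = 1.602176634e-19 J.
Convert to SI: E = 6.18 eV = 9.9015e-19 J.
Since λ = hc/E for a photon, λ = 2.006e-7 m.
Converting to Å: λ = 2006 Å ≈ 2010 Å.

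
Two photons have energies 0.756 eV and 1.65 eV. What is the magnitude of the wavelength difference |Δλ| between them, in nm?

Using λ = hc/E: λ₁ = 1.640·10^-6 m, λ₂ = 7.514·10^-7 m.
|Δλ| = |1.640·10^-6 − 7.514·10^-7| = 8.89·10^-7 m = 889 nm.

889 nm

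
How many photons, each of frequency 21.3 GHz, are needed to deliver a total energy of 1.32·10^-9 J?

9.35·10^13 photons

Per-photon energy: E = 1.411·10^-23 J (from frequency = 21.3 GHz).
N = E_total / E_photon = 1.32·10^-9 J / 1.411·10^-23 J = 9.35·10^13.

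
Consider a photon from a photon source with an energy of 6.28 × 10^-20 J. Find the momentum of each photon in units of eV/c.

0.392 eV/c

Take c = 2.99792458 × 10^8 m/s, 1 eV = 1.602176634 × 10^-19 J.
Apply p = E/c: p = 2.095 × 10^-28 kg·m/s.
Converting to eV/c: p = 0.3920 eV/c ≈ 0.392 eV/c.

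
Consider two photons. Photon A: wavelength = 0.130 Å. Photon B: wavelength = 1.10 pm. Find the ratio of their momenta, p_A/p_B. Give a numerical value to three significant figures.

0.0846

p_A = 5.097·10^-23 kg·m/s (from wavelength = 0.130 Å, via p = h/λ).
p_B = 6.024·10^-22 kg·m/s (from wavelength = 1.10 pm, via p = h/λ).
Ratio = 5.097·10^-23 / 6.024·10^-22 = 0.0846.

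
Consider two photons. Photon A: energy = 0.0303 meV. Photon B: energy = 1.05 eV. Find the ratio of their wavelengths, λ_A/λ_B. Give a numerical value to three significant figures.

λ_A = 0.04092 m (from energy = 0.0303 meV, via λ = hc/E).
λ_B = 1.181 × 10^-6 m (from energy = 1.05 eV, via λ = hc/E).
Ratio = 0.04092 / 1.181 × 10^-6 = 3.47 × 10^4.

3.47 × 10^4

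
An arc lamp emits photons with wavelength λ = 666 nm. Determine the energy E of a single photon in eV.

Convert to SI: λ = 666 nm = 6.66 × 10^-7 m.
Apply E = hc/λ: E = 2.983 × 10^-19 J.
Converting to eV: E = 1.862 eV ≈ 1.86 eV.

1.86 eV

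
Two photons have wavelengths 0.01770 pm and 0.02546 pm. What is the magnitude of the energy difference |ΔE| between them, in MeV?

21.3 MeV

Using E = hc/λ: E₁ = 1.1223 × 10^-11 J, E₂ = 7.8022 × 10^-12 J.
|ΔE| = |1.1223 × 10^-11 − 7.8022 × 10^-12| = 3.42 × 10^-12 J = 21.3 MeV.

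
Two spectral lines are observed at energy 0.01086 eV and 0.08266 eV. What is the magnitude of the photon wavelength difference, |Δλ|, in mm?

0.0992 mm

Using λ = hc/E: λ₁ = 1.1417 × 10^-4 m, λ₂ = 1.4999 × 10^-5 m.
|Δλ| = |1.1417 × 10^-4 − 1.4999 × 10^-5| = 9.92 × 10^-5 m = 0.0992 mm.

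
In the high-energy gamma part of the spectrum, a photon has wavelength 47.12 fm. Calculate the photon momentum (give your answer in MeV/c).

26.3 MeV/c

First convert: λ = 47.12 fm = 4.712 × 10^-14 m.
The photon relation is p = h/λ, giving p = 1.406 × 10^-20 kg·m/s.
Converting to MeV/c: p = 26.31 MeV/c ≈ 26.3 MeV/c.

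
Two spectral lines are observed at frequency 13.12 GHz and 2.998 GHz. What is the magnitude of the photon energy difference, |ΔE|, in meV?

Using E = hf: E₁ = 8.6934e-24 J, E₂ = 1.9865e-24 J.
|ΔE| = |8.6934e-24 − 1.9865e-24| = 6.71e-24 J = 0.0419 meV.

0.0419 meV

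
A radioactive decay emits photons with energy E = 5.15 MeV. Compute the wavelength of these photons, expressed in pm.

Take h = 6.62607015 × 10^-34 J·s, c = 2.99792458 × 10^8 m/s, 1 eV = 1.602176634 × 10^-19 J.
In SI units: E = 5.15 MeV = 8.2512 × 10^-13 J.
For a photon λ = hc/E, so λ = 2.407 × 10^-13 m.
Converting to pm: λ = 0.2407 pm ≈ 0.241 pm.

0.241 pm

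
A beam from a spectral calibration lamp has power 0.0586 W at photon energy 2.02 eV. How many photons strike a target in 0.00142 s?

Total energy: E_total = P·t = 0.0586 × 0.00142 = 8.321 × 10^-5 J.
Per-photon energy: E = 3.236 × 10^-19 J.
N = E_total / E_photon = 2.57 × 10^14.

2.57 × 10^14 photons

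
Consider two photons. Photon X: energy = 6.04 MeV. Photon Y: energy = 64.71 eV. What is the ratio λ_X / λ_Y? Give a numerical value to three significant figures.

λ_X = 2.053e-13 m (from energy = 6.04 MeV, via λ = hc/E).
λ_Y = 1.916e-8 m (from energy = 64.71 eV, via λ = hc/E).
Ratio = 2.053e-13 / 1.916e-8 = 1.07e-5.

1.07e-5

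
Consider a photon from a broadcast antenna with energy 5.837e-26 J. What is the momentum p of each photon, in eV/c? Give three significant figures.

Take c = 2.99792458e8 m/s, 1 eV = 1.602176634e-19 J.
The photon relation is p = E/c, giving p = 1.947e-34 kg·m/s.
Converting to eV/c: p = 3.643e-7 eV/c ≈ 3.64e-7 eV/c.

3.64e-7 eV/c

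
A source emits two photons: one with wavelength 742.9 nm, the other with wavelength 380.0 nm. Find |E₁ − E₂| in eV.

Using E = hc/λ: E₁ = 2.6739e-19 J, E₂ = 5.2275e-19 J.
|ΔE| = |2.6739e-19 − 5.2275e-19| = 2.55e-19 J = 1.59 eV.

1.59 eV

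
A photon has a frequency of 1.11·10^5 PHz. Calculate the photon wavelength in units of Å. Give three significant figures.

(c = 2.99792458·10^8 m/s.)
First convert: f = 1.11·10^5 PHz = 1.11·10^20 Hz.
The photon relation is λ = c/f, giving λ = 2.701·10^-12 m.
Converting to Å: λ = 0.02701 Å ≈ 0.0270 Å.

0.0270 Å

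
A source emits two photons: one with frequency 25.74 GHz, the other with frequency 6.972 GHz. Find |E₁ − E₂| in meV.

Using E = hf: E₁ = 1.7056 × 10^-23 J, E₂ = 4.6197 × 10^-24 J.
|ΔE| = |1.7056 × 10^-23 − 4.6197 × 10^-24| = 1.24 × 10^-23 J = 0.0776 meV.

0.0776 meV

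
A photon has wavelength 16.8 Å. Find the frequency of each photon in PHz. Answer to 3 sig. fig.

178 PHz

(c = 2.99792458 × 10^8 m/s.)
In SI units: λ = 16.8 Å = 1.68 × 10^-9 m.
Apply f = c/λ: f = 1.784 × 10^17 Hz.
Converting to PHz: f = 178.4 PHz ≈ 178 PHz.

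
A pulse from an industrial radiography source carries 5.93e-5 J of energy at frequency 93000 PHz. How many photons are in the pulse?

9.62e8 photons

Per-photon energy: E = 6.162e-14 J (from frequency = 93000 PHz).
N = E_total / E_photon = 5.93e-5 J / 6.162e-14 J = 9.62e8.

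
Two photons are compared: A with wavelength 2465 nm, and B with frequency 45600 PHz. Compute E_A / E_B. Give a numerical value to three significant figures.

E_A = 8.059 × 10^-20 J (from wavelength = 2465 nm, via E = hc/λ).
E_B = 3.021 × 10^-14 J (from frequency = 45600 PHz, via E = hf).
Ratio = 8.059 × 10^-20 / 3.021 × 10^-14 = 2.67 × 10^-6.

2.67 × 10^-6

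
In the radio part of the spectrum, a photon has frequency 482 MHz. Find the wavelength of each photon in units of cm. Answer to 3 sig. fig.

(c = 2.99792458·10^8 m/s.)
In SI units: f = 482 MHz = 4.82·10^8 Hz.
The photon relation is λ = c/f, giving λ = 0.6220 m.
Converting to cm: λ = 62.20 cm ≈ 62.2 cm.

62.2 cm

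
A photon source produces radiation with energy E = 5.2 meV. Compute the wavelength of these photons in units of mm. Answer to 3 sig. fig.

First convert: E = 5.2 meV = 8.3313 × 10^-22 J.
Apply λ = hc/E: λ = 2.384 × 10^-4 m.
Converting to mm: λ = 0.2384 mm ≈ 0.238 mm.

0.238 mm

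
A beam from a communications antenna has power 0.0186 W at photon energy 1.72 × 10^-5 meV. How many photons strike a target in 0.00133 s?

Total energy: E_total = P·t = 0.0186 × 0.00133 = 2.474 × 10^-5 J.
Per-photon energy: E = 2.756 × 10^-27 J.
N = E_total / E_photon = 8.98 × 10^21.

8.98 × 10^21 photons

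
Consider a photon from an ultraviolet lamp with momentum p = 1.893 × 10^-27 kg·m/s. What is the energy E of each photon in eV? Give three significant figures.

Take c = 2.99792458 × 10^8 m/s, 1 eV = 1.602176634 × 10^-19 J.
For a photon E = pc, so E = 5.675 × 10^-19 J.
Converting to eV: E = 3.542 eV ≈ 3.54 eV.

3.54 eV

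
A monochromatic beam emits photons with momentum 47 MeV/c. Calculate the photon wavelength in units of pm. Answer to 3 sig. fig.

0.0264 pm

Convert to SI: p = 47 MeV/c = 2.5118e-20 kg·m/s.
The photon relation is λ = h/p, giving λ = 2.638e-14 m.
Converting to pm: λ = 0.02638 pm ≈ 0.0264 pm.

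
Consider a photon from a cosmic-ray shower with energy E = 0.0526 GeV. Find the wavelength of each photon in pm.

0.0236 pm

Take h = 6.62607015e-34 J·s, c = 2.99792458e8 m/s, 1 eV = 1.602176634e-19 J.
First convert: E = 0.0526 GeV = 8.4274e-12 J.
For a photon λ = hc/E, so λ = 2.357e-14 m.
Converting to pm: λ = 0.02357 pm ≈ 0.0236 pm.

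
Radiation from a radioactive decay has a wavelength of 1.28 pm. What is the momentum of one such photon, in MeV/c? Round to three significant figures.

In SI units: λ = 1.28 pm = 1.28 × 10^-12 m.
The photon relation is p = h/λ, giving p = 5.177 × 10^-22 kg·m/s.
Converting to MeV/c: p = 0.9686 MeV/c ≈ 0.969 MeV/c.

0.969 MeV/c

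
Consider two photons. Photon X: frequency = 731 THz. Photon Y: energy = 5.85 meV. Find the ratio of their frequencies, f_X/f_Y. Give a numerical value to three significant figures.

517

f_X = 7.310e14 Hz (from frequency = 731 THz, via f given directly).
f_Y = 1.415e12 Hz (from energy = 5.85 meV, via f = E/h).
Ratio = 7.310e14 / 1.415e12 = 517.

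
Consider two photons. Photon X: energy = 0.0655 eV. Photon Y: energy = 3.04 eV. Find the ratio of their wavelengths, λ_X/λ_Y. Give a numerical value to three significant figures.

λ_X = 1.893 × 10^-5 m (from energy = 0.0655 eV, via λ = hc/E).
λ_Y = 4.078 × 10^-7 m (from energy = 3.04 eV, via λ = hc/E).
Ratio = 1.893 × 10^-5 / 4.078 × 10^-7 = 46.4.

46.4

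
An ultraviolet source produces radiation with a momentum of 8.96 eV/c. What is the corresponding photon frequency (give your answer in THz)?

2170 THz

Use h = 6.62607015e-34 J·s, c = 2.99792458e8 m/s, 1 eV = 1.602176634e-19 J.
Convert to SI: p = 8.96 eV/c = 4.7885e-27 kg·m/s.
Since f = pc/h for a photon, f = 2.167e15 Hz.
Converting to THz: f = 2167 THz ≈ 2170 THz.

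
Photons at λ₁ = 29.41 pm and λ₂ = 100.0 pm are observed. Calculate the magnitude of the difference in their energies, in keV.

29.8 keV

Using E = hc/λ: E₁ = 6.7543 × 10^-15 J, E₂ = 1.9864 × 10^-15 J.
|ΔE| = |6.7543 × 10^-15 − 1.9864 × 10^-15| = 4.77 × 10^-15 J = 29.8 keV.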